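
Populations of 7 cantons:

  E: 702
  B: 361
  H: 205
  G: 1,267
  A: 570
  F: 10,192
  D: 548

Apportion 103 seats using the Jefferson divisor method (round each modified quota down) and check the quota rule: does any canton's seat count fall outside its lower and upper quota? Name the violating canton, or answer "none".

Standard quotas: E 5.223, B 2.686, H 1.525, G 9.426, A 4.241, F 75.823, D 4.077.
Jefferson allocation: E 5, B 2, H 1, G 9, A 4, F 78, D 4.
F has quota 75.823 (lower 75, upper 76) but receives 78 — outside the quota interval.

F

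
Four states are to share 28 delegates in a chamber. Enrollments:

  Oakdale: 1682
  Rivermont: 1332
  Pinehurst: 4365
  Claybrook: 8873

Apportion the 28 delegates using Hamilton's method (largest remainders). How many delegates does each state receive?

The standard divisor is 16252/28 ≈ 580.429.
Standard quotas: Oakdale 2.8979, Rivermont 2.2949, Pinehurst 7.5203, Claybrook 15.2870.
Lower quotas: Oakdale 2, Rivermont 2, Pinehurst 7, Claybrook 15 (sum 26, leaving 2 seats).
Remainders in descending order: Oakdale 0.8979, Pinehurst 0.5203, Rivermont 0.2949, Claybrook 0.2870.
The surplus seats go to Oakdale, Pinehurst.

Oakdale 3, Rivermont 2, Pinehurst 8, Claybrook 15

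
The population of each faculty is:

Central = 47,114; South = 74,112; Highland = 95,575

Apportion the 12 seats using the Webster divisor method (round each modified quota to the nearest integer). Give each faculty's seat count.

Central 3, South 4, Highland 5

Standard divisor 216801/12 ≈ 18066.75; standard quotas: Central 2.608, South 4.102, Highland 5.290.
Rounding to the nearest integer gives Central 3, South 4, Highland 5 — total 12, matching the house size, so no adjustment is needed.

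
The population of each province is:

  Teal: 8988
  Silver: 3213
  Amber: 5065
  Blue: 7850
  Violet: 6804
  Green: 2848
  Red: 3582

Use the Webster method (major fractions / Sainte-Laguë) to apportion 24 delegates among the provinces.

Teal 6; Silver 2; Amber 3; Blue 5; Violet 4; Green 2; Red 2

Standard divisor 38350/24 ≈ 1597.917; standard quotas: Teal 5.625, Silver 2.011, Amber 3.170, Blue 4.913, Violet 4.258, Green 1.782, Red 2.242.
Rounding to the nearest integer gives Teal 6, Silver 2, Amber 3, Blue 5, Violet 4, Green 2, Red 2 — total 24, matching the house size, so no adjustment is needed.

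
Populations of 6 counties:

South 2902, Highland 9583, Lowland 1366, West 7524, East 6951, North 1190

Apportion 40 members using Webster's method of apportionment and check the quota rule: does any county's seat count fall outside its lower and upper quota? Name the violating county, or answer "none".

Standard quotas: South 3.933, Highland 12.987, Lowland 1.851, West 10.197, East 9.420, North 1.613.
Webster allocation: South 4, Highland 13, Lowland 2, West 10, East 9, North 2.
Every allocation lies between the lower and upper quota.

none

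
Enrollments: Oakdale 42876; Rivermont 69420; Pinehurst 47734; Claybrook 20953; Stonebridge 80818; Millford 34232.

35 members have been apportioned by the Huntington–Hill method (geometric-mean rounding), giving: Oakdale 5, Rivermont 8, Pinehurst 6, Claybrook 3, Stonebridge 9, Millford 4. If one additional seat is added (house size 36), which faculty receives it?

Priority for the next seat is population ÷ (√(s·(s+1))).
Priorities: Oakdale 7828.051, Rivermont 8181.225, Pinehurst 7365.516, Claybrook 6048.610, Stonebridge 8518.965, Millford 7654.508.
Highest priority: Stonebridge.

Stonebridge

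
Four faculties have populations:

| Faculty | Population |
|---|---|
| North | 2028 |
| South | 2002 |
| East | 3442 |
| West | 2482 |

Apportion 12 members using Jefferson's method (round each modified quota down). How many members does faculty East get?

Standard divisor 9954/12 ≈ 829.5; standard quotas: North 2.445, South 2.414, East 4.149, West 2.992.
Rounding down gives 2, 2, 4, 2 = 10 seats, so the divisor must be adjusted.
With modified divisor 682: modified quotas North 2.974, South 2.935, East 5.047, West 3.639.
Rounding down: North 2, South 2, East 5, West 3 (total 12).
East receives 5.

5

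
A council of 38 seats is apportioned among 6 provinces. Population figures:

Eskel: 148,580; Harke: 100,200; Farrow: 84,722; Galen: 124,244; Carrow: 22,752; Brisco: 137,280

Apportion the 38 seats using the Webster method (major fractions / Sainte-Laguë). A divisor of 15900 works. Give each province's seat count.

With modified divisor 15900: modified quotas Eskel 9.345, Harke 6.302, Farrow 5.328, Galen 7.814, Carrow 1.431, Brisco 8.634.
Rounding to the nearest integer: Eskel 9, Harke 6, Farrow 5, Galen 8, Carrow 1, Brisco 9 (total 38).

Eskel 9, Harke 6, Farrow 5, Galen 8, Carrow 1, Brisco 9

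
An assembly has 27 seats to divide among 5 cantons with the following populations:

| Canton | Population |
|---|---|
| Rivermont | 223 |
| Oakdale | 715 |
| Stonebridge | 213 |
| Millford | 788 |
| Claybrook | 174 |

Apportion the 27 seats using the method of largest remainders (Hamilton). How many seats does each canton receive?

Standard divisor: 2113 ÷ 27 ≈ 78.259.
Standard quotas: Rivermont 2.850, Oakdale 9.136, Stonebridge 2.722, Millford 10.069, Claybrook 2.223.
Lower quotas: Rivermont 2, Oakdale 9, Stonebridge 2, Millford 10, Claybrook 2 (sum 25, leaving 2 seats).
Remainders in descending order: Rivermont 0.850, Stonebridge 0.722, Claybrook 0.223, Oakdale 0.136, Millford 0.069.
The surplus seats go to Rivermont, Stonebridge.

Rivermont 3; Oakdale 9; Stonebridge 3; Millford 10; Claybrook 2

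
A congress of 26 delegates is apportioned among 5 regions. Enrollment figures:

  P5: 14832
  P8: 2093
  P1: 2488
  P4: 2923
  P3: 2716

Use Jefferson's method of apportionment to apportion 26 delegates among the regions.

Standard divisor 25052/26 ≈ 963.538; standard quotas: P5 15.393, P8 2.172, P1 2.582, P4 3.034, P3 2.819.
Rounding down gives 15, 2, 2, 3, 2 = 24 seats, so the divisor must be adjusted.
With modified divisor 890: modified quotas P5 16.665, P8 2.352, P1 2.796, P4 3.284, P3 3.052.
Rounding down: P5 16, P8 2, P1 2, P4 3, P3 3 (total 26).

P5: 16, P8: 2, P1: 2, P4: 3, P3: 3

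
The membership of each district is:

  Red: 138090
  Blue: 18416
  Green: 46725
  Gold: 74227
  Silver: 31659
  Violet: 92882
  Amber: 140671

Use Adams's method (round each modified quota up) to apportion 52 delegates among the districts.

Red 13; Blue 2; Green 5; Gold 7; Silver 3; Violet 9; Amber 13

Standard divisor 542670/52 ≈ 10435.962; standard quotas: Red 13.232, Blue 1.765, Green 4.477, Gold 7.113, Silver 3.034, Violet 8.900, Amber 13.479.
Rounding up gives 14, 2, 5, 8, 4, 9, 14 = 56 seats, so the divisor must be adjusted.
With modified divisor 11200: modified quotas Red 12.329, Blue 1.644, Green 4.172, Gold 6.627, Silver 2.827, Violet 8.293, Amber 12.560.
Rounding up: Red 13, Blue 2, Green 5, Gold 7, Silver 3, Violet 9, Amber 13 (total 52).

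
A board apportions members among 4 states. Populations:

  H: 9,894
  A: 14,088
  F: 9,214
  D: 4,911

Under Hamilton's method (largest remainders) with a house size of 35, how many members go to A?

13

Standard divisor: 38107 ÷ 35 ≈ 1088.771.
Standard quotas: H 9.0873, A 12.9394, F 8.4627, D 4.5106.
Lower quotas: H 9, A 12, F 8, D 4 (sum 33, leaving 2 seats).
Remainders in descending order: A 0.9394, D 0.5106, F 0.4627, H 0.0873.
Largest remainders: A, D receive the extra seats.
A receives 13.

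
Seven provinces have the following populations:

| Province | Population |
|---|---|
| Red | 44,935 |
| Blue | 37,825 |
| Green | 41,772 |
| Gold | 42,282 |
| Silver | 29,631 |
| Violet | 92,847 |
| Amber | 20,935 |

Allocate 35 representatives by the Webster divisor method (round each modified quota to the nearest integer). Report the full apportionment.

Standard divisor 310227/35 ≈ 8863.629; standard quotas: Red 5.070, Blue 4.267, Green 4.713, Gold 4.770, Silver 3.343, Violet 10.475, Amber 2.362.
Rounding to the nearest integer gives 5, 4, 5, 5, 3, 10, 2 = 34 seats, so the divisor must be adjusted.
With modified divisor 8700: modified quotas Red 5.165, Blue 4.348, Green 4.801, Gold 4.860, Silver 3.406, Violet 10.672, Amber 2.406.
Rounding to the nearest integer: Red 5, Blue 4, Green 5, Gold 5, Silver 3, Violet 11, Amber 2 (total 35).

Red 5; Blue 4; Green 5; Gold 5; Silver 3; Violet 11; Amber 2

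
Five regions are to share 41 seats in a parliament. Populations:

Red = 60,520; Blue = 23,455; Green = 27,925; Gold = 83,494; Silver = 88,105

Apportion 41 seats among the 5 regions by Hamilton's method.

Total 283499; standard divisor 283499/41 ≈ 6914.61.
Standard quotas: Red 8.7525, Blue 3.3921, Green 4.0386, Gold 12.0750, Silver 12.7419.
Lower quotas: Red 8, Blue 3, Green 4, Gold 12, Silver 12 (sum 39, leaving 2 seats).
Remainders in descending order: Red 0.7525, Silver 0.7419, Blue 0.3921, Gold 0.0750, Green 0.0386.
The surplus seats go to Red, Silver.

Red=9, Blue=3, Green=4, Gold=12, Silver=13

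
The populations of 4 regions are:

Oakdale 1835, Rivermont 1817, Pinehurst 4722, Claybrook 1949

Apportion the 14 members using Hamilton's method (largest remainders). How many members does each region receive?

Oakdale: 3; Rivermont: 2; Pinehurst: 6; Claybrook: 3

Total 10323; standard divisor 10323/14 ≈ 737.357.
Standard quotas: Oakdale 2.489, Rivermont 2.464, Pinehurst 6.404, Claybrook 2.643.
Lower quotas: Oakdale 2, Rivermont 2, Pinehurst 6, Claybrook 2 (sum 12, leaving 2 seats).
Remainders in descending order: Claybrook 0.643, Oakdale 0.489, Rivermont 0.464, Pinehurst 0.404.
The surplus seats go to Claybrook, Oakdale.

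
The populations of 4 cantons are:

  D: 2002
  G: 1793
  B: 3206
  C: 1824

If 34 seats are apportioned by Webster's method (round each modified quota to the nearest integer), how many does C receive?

Standard divisor 8825/34 ≈ 259.559; standard quotas: D 7.713, G 6.908, B 12.352, C 7.027.
Rounding to the nearest integer gives D 8, G 7, B 12, C 7 — total 34, matching the house size, so no adjustment is needed.
C receives 7.

7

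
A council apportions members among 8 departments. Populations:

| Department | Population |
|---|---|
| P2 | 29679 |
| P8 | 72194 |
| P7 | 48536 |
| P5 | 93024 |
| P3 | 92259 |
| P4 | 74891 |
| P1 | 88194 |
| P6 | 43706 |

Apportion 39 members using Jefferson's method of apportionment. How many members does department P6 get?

3

Standard divisor 542483/39 ≈ 13909.821; standard quotas: P2 2.134, P8 5.190, P7 3.489, P5 6.688, P3 6.633, P4 5.384, P1 6.340, P6 3.142.
Rounding down gives 2, 5, 3, 6, 6, 5, 6, 3 = 36 seats, so the divisor must be adjusted.
With modified divisor 12540: modified quotas P2 2.367, P8 5.757, P7 3.870, P5 7.418, P3 7.357, P4 5.972, P1 7.033, P6 3.485.
Rounding down: P2 2, P8 5, P7 3, P5 7, P3 7, P4 5, P1 7, P6 3 (total 39).
P6 receives 3.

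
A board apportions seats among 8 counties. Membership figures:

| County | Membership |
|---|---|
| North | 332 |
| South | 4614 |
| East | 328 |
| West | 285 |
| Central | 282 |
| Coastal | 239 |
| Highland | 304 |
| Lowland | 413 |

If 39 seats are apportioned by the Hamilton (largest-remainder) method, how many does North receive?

The standard divisor is 6797/39 ≈ 174.282.
Standard quotas: North 1.905, South 26.474, East 1.882, West 1.635, Central 1.618, Coastal 1.371, Highland 1.744, Lowland 2.370.
Lower quotas: North 1, South 26, East 1, West 1, Central 1, Coastal 1, Highland 1, Lowland 2 (sum 34, leaving 5 seats).
Remainders in descending order: North 0.905, East 0.882, Highland 0.744, West 0.635, Central 0.618, South 0.474, Coastal 0.371, Lowland 0.370.
The surplus seats go to North, East, Highland, West, Central.
North receives 2.

2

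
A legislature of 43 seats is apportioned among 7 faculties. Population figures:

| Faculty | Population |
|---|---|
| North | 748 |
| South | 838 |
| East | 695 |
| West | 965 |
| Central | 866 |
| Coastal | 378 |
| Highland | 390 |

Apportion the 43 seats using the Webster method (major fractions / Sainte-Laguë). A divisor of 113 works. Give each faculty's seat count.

With modified divisor 113: modified quotas North 6.619, South 7.416, East 6.150, West 8.540, Central 7.664, Coastal 3.345, Highland 3.451.
Rounding to the nearest integer: North 7, South 7, East 6, West 9, Central 8, Coastal 3, Highland 3 (total 43).

North: 7, South: 7, East: 6, West: 9, Central: 8, Coastal: 3, Highland: 3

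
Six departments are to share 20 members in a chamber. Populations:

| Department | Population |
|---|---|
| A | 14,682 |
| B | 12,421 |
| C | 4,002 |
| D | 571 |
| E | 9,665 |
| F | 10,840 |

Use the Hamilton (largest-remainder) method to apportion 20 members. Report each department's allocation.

A=6; B=5; C=1; D=0; E=4; F=4

The standard divisor is 52181/20 ≈ 2609.05.
Standard quotas: A 5.6273, B 4.7607, C 1.5339, D 0.2189, E 3.7044, F 4.1548.
Lower quotas: A 5, B 4, C 1, D 0, E 3, F 4 (sum 17, leaving 3 seats).
Remainders in descending order: B 0.7607, E 0.7044, A 0.6273, C 0.5339, D 0.2189, F 0.1548.
Largest remainders: B, E, A receive the extra seats.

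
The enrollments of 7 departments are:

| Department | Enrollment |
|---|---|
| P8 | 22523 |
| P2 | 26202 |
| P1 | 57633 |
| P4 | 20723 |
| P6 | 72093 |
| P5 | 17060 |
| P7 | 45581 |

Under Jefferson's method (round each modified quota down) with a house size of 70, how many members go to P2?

7

Standard divisor 261815/70 ≈ 3740.214; standard quotas: P8 6.022, P2 7.005, P1 15.409, P4 5.541, P6 19.275, P5 4.561, P7 12.187.
Rounding down gives 6, 7, 15, 5, 19, 4, 12 = 68 seats, so the divisor must be adjusted.
With modified divisor 3550: modified quotas P8 6.345, P2 7.381, P1 16.235, P4 5.837, P6 20.308, P5 4.806, P7 12.840.
Rounding down: P8 6, P2 7, P1 16, P4 5, P6 20, P5 4, P7 12 (total 70).
P2 receives 7.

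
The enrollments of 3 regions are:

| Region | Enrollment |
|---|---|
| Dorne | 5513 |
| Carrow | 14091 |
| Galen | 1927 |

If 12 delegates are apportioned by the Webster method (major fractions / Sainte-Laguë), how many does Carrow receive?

Standard divisor 21531/12 ≈ 1794.25; standard quotas: Dorne 3.073, Carrow 7.853, Galen 1.074.
Rounding to the nearest integer gives Dorne 3, Carrow 8, Galen 1 — total 12, matching the house size, so no adjustment is needed.
Carrow receives 8.

8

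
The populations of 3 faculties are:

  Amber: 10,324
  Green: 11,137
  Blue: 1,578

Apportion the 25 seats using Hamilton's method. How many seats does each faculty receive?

The standard divisor is 23039/25 ≈ 921.56.
Standard quotas: Amber 11.2027, Green 12.0849, Blue 1.7123.
Lower quotas: Amber 11, Green 12, Blue 1 (sum 24, leaving 1 seat).
Remainders in descending order: Blue 0.7123, Amber 0.2027, Green 0.0849.
Largest remainder: Blue receives the extra seat.

Amber 11, Green 12, Blue 2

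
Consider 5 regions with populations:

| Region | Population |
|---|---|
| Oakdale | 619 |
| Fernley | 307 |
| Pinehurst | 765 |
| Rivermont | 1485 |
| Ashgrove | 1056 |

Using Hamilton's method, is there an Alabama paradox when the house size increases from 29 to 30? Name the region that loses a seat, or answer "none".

Pinehurst

At 29 seats: Oakdale 4, Fernley 2, Pinehurst 6, Rivermont 10, Ashgrove 7.
At 30 seats: Oakdale 4, Fernley 2, Pinehurst 5, Rivermont 11, Ashgrove 8.
Pinehurst drops from 6 to 5.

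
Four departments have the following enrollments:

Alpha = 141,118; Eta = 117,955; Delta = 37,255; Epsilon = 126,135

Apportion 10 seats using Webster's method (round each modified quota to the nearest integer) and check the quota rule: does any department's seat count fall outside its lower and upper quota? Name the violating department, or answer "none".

Standard quotas: Alpha 3.340, Eta 2.792, Delta 0.882, Epsilon 2.986.
Webster allocation: Alpha 3, Eta 3, Delta 1, Epsilon 3.
Every allocation lies between the lower and upper quota.

none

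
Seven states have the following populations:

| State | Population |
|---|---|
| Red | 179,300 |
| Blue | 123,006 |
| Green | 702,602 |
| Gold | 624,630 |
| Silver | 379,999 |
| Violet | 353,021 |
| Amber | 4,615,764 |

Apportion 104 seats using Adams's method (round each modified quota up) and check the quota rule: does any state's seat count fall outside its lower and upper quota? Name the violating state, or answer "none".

Standard quotas: Red 2.672, Blue 1.833, Green 10.471, Gold 9.309, Silver 5.663, Violet 5.261, Amber 68.790.
Adams allocation: Red 3, Blue 2, Green 11, Gold 9, Silver 6, Violet 6, Amber 67.
Amber has quota 68.790 (lower 68, upper 69) but receives 67 — outside the quota interval.

Amber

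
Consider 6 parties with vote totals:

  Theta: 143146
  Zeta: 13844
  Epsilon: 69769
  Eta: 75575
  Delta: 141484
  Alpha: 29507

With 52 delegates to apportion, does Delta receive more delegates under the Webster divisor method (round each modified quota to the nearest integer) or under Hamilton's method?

Webster: Theta 16, Zeta 2, Epsilon 8, Eta 8, Delta 15, Alpha 3.
Hamilton: Theta 16, Zeta 1, Epsilon 8, Eta 8, Delta 16, Alpha 3.
Delta gets 15 under Webster and 16 under Hamilton.

Hamilton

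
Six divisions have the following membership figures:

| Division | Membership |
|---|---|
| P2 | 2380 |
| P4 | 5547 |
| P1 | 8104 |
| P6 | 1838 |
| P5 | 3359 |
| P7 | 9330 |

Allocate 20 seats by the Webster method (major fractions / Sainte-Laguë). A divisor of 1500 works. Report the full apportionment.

With modified divisor 1500: modified quotas P2 1.587, P4 3.698, P1 5.403, P6 1.225, P5 2.239, P7 6.220.
Rounding to the nearest integer: P2 2, P4 4, P1 5, P6 1, P5 2, P7 6 (total 20).

P2 2, P4 4, P1 5, P6 1, P5 2, P7 6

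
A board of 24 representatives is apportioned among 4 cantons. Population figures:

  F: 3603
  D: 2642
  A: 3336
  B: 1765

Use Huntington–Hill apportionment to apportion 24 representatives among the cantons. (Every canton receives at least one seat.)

F: 7, D: 6, A: 7, B: 4

With divisor 482: modified quotas F 7.475, D 5.481, A 6.921, B 3.662.
Geometric-mean thresholds: F √(7·8)=7.483, D √(5·6)=5.477, A √(6·7)=6.481, B √(3·4)=3.464.
Each quota rounded against its threshold gives F 7, D 6, A 7, B 4 (total 24).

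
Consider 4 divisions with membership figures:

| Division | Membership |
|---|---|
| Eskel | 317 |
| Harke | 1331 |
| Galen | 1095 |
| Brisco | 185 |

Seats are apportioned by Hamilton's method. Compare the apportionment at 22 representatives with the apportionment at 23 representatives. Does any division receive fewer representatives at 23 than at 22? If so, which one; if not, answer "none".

At 22 seats: Eskel 2, Harke 10, Galen 8, Brisco 2.
At 23 seats: Eskel 3, Harke 10, Galen 9, Brisco 1.
Brisco drops from 2 to 1.

Brisco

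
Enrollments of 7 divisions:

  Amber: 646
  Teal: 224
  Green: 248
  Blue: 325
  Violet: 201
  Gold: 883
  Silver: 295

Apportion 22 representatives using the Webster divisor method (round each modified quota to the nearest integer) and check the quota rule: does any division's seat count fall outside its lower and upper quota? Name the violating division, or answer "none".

none

Standard quotas: Amber 5.036, Teal 1.746, Green 1.933, Blue 2.534, Violet 1.567, Gold 6.884, Silver 2.300.
Webster allocation: Amber 5, Teal 2, Green 2, Blue 2, Violet 2, Gold 7, Silver 2.
Every allocation lies between the lower and upper quota.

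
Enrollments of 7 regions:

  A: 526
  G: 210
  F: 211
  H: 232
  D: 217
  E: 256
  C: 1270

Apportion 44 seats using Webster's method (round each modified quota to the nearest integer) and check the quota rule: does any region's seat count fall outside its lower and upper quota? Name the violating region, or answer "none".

none

Standard quotas: A 7.921, G 3.162, F 3.177, H 3.493, D 3.268, E 3.855, C 19.124.
Webster allocation: A 8, G 3, F 3, H 4, D 3, E 4, C 19.
Every allocation lies between the lower and upper quota.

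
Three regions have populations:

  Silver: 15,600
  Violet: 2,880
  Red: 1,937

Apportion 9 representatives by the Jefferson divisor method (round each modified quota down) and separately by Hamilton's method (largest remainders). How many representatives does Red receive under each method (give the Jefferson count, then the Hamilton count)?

Jefferson: Silver 8, Violet 1, Red 0.
Hamilton: Silver 7, Violet 1, Red 1.
Red gets 0 under Jefferson and 1 under Hamilton.

0 and 1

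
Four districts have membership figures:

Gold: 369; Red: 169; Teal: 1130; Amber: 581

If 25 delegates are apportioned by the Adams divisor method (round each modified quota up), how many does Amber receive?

7

Standard divisor 2249/25 ≈ 89.96; standard quotas: Gold 4.102, Red 1.879, Teal 12.561, Amber 6.458.
Rounding up gives 5, 2, 13, 7 = 27 seats, so the divisor must be adjusted.
With modified divisor 96: modified quotas Gold 3.844, Red 1.760, Teal 11.771, Amber 6.052.
Rounding up: Gold 4, Red 2, Teal 12, Amber 7 (total 25).
Amber receives 7.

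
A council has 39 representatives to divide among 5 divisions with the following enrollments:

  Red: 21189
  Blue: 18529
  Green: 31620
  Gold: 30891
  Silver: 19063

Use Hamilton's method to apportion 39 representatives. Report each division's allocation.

Red 7, Blue 6, Green 10, Gold 10, Silver 6

Standard divisor: 121292 ÷ 39 ≈ 3110.051.
Standard quotas: Red 6.8131, Blue 5.9578, Green 10.1670, Gold 9.9326, Silver 6.1295.
Lower quotas: Red 6, Blue 5, Green 10, Gold 9, Silver 6 (sum 36, leaving 3 seats).
Remainders in descending order: Blue 0.9578, Gold 0.9326, Red 0.8131, Green 0.1670, Silver 0.1295.
Largest remainders: Blue, Gold, Red receive the extra seats.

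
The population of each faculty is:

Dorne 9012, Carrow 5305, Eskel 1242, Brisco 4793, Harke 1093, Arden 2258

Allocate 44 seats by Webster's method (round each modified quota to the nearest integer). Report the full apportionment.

Dorne 17, Carrow 10, Eskel 2, Brisco 9, Harke 2, Arden 4

Standard divisor 23703/44 ≈ 538.705; standard quotas: Dorne 16.729, Carrow 9.848, Eskel 2.306, Brisco 8.897, Harke 2.029, Arden 4.192.
Rounding to the nearest integer gives Dorne 17, Carrow 10, Eskel 2, Brisco 9, Harke 2, Arden 4 — total 44, matching the house size, so no adjustment is needed.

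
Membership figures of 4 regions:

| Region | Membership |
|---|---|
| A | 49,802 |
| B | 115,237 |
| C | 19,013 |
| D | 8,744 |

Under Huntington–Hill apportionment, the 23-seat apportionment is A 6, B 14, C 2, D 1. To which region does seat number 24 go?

Priority for the next seat is population ÷ (√(s·(s+1))).
Priorities: A 7684.615, B 7952.108, C 7762.025, D 6182.942.
Highest priority: B.

B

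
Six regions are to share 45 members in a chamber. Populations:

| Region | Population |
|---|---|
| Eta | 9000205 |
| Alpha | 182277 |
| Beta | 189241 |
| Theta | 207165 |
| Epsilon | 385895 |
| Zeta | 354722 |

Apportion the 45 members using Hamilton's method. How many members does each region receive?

Eta: 39; Alpha: 1; Beta: 1; Theta: 1; Epsilon: 2; Zeta: 1

Total 10319505; standard divisor 10319505/45 ≈ 229322.333.
Standard quotas: Eta 39.2470, Alpha 0.7949, Beta 0.8252, Theta 0.9034, Epsilon 1.6828, Zeta 1.5468.
Lower quotas: Eta 39, Alpha 0, Beta 0, Theta 0, Epsilon 1, Zeta 1 (sum 41, leaving 4 seats).
Remainders in descending order: Theta 0.9034, Beta 0.8252, Alpha 0.7949, Epsilon 0.6828, Zeta 0.5468, Eta 0.2470.
The surplus seats go to Theta, Beta, Alpha, Epsilon.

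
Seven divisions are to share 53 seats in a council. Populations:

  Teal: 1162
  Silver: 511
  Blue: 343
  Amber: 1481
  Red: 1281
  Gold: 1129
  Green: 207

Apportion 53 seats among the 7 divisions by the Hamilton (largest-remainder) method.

The standard divisor is 6114/53 ≈ 115.358.
Standard quotas: Teal 10.073, Silver 4.430, Blue 2.973, Amber 12.838, Red 11.105, Gold 9.787, Green 1.794.
Lower quotas: Teal 10, Silver 4, Blue 2, Amber 12, Red 11, Gold 9, Green 1 (sum 49, leaving 4 seats).
Remainders in descending order: Blue 0.973, Amber 0.838, Green 0.794, Gold 0.787, Silver 0.430, Red 0.105, Teal 0.073.
Largest remainders: Blue, Amber, Green, Gold receive the extra seats.

Teal: 10, Silver: 4, Blue: 3, Amber: 13, Red: 11, Gold: 10, Green: 2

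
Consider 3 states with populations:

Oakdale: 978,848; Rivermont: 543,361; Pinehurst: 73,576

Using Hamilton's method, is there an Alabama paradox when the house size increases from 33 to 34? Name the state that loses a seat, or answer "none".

Pinehurst

At 33 seats: Oakdale 20, Rivermont 11, Pinehurst 2.
At 34 seats: Oakdale 21, Rivermont 12, Pinehurst 1.
Pinehurst drops from 2 to 1.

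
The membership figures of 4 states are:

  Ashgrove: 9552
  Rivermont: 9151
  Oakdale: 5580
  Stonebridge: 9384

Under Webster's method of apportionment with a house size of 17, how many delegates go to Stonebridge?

5

Standard divisor 33667/17 ≈ 1980.412; standard quotas: Ashgrove 4.823, Rivermont 4.621, Oakdale 2.818, Stonebridge 4.738.
Rounding to the nearest integer gives 5, 5, 3, 5 = 18 seats, so the divisor must be adjusted.
With modified divisor 2060: modified quotas Ashgrove 4.637, Rivermont 4.442, Oakdale 2.709, Stonebridge 4.555.
Rounding to the nearest integer: Ashgrove 5, Rivermont 4, Oakdale 3, Stonebridge 5 (total 17).
Stonebridge receives 5.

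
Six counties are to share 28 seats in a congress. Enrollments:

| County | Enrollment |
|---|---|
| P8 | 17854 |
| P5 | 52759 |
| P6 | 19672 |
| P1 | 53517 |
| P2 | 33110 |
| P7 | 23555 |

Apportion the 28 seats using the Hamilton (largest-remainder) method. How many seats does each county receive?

P8 3, P5 7, P6 3, P1 7, P2 5, P7 3

Standard divisor: 200467 ÷ 28 ≈ 7159.536.
Standard quotas: P8 2.4937, P5 7.3691, P6 2.7477, P1 7.4749, P2 4.6246, P7 3.2900.
Lower quotas: P8 2, P5 7, P6 2, P1 7, P2 4, P7 3 (sum 25, leaving 3 seats).
Remainders in descending order: P6 0.7477, P2 0.6246, P8 0.4937, P1 0.4749, P5 0.3691, P7 0.2900.
Largest remainders: P6, P2, P8 receive the extra seats.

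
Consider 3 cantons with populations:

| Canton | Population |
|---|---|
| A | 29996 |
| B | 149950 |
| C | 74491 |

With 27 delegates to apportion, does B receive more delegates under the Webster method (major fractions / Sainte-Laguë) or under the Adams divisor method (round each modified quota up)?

Webster: A 3, B 16, C 8.
Adams: A 4, B 15, C 8.
B gets 16 under Webster and 15 under Adams.

Webster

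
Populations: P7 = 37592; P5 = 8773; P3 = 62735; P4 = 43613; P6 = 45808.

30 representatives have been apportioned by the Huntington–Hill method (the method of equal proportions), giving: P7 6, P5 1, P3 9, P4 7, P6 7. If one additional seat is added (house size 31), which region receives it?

Priority for the next seat is population ÷ (√(s·(s+1))).
Priorities: P7 5800.572, P5 6203.448, P3 6612.850, P4 5828.032, P6 6121.351.
Highest priority: P3.

P3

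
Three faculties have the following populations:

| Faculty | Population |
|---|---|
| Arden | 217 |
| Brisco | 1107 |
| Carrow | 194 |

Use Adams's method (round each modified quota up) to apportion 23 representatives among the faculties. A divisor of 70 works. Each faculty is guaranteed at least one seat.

Arden: 4, Brisco: 16, Carrow: 3

With modified divisor 70: modified quotas Arden 3.100, Brisco 15.814, Carrow 2.771.
Rounding up: Arden 4, Brisco 16, Carrow 3 (total 23).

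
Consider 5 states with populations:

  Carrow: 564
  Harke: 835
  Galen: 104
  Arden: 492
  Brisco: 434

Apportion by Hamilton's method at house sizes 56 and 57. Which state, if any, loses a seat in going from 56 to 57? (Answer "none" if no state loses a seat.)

Galen

At 56 seats: Carrow 13, Harke 19, Galen 3, Arden 11, Brisco 10.
At 57 seats: Carrow 13, Harke 20, Galen 2, Arden 12, Brisco 10.
Galen drops from 3 to 2.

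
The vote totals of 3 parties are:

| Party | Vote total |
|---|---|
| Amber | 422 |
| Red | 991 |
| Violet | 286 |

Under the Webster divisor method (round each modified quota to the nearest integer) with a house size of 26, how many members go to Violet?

4

Standard divisor 1699/26 ≈ 65.346; standard quotas: Amber 6.458, Red 15.165, Violet 4.377.
Rounding to the nearest integer gives 6, 15, 4 = 25 seats, so the divisor must be adjusted.
With modified divisor 64.4: modified quotas Amber 6.553, Red 15.388, Violet 4.441.
Rounding to the nearest integer: Amber 7, Red 15, Violet 4 (total 26).
Violet receives 4.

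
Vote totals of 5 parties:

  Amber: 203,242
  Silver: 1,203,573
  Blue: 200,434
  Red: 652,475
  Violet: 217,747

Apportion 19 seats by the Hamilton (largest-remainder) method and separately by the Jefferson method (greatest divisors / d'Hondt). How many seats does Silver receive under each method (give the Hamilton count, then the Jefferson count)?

9 and 11

Hamilton: Amber 2, Silver 9, Blue 1, Red 5, Violet 2.
Jefferson: Amber 1, Silver 11, Blue 1, Red 5, Violet 1.
Silver gets 9 under Hamilton and 11 under Jefferson.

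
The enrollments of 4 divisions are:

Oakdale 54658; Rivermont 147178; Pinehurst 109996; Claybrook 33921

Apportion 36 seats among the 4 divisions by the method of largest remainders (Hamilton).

Total 345753; standard divisor 345753/36 ≈ 9604.25.
Standard quotas: Oakdale 5.6910, Rivermont 15.3243, Pinehurst 11.4528, Claybrook 3.5319.
Lower quotas: Oakdale 5, Rivermont 15, Pinehurst 11, Claybrook 3 (sum 34, leaving 2 seats).
Remainders in descending order: Oakdale 0.6910, Claybrook 0.5319, Pinehurst 0.4528, Rivermont 0.3243.
The surplus seats go to Oakdale, Claybrook.

Oakdale 6, Rivermont 15, Pinehurst 11, Claybrook 4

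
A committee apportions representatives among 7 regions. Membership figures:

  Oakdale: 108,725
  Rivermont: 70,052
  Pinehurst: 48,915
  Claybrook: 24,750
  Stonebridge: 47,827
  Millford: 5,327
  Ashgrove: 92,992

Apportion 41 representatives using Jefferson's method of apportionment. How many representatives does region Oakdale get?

12

Standard divisor 398588/41 ≈ 9721.659; standard quotas: Oakdale 11.184, Rivermont 7.206, Pinehurst 5.032, Claybrook 2.546, Stonebridge 4.920, Millford 0.548, Ashgrove 9.565.
Rounding down gives 11, 7, 5, 2, 4, 0, 9 = 38 seats, so the divisor must be adjusted.
With modified divisor 8900: modified quotas Oakdale 12.216, Rivermont 7.871, Pinehurst 5.496, Claybrook 2.781, Stonebridge 5.374, Millford 0.599, Ashgrove 10.449.
Rounding down: Oakdale 12, Rivermont 7, Pinehurst 5, Claybrook 2, Stonebridge 5, Millford 0, Ashgrove 10 (total 41).
Oakdale receives 12.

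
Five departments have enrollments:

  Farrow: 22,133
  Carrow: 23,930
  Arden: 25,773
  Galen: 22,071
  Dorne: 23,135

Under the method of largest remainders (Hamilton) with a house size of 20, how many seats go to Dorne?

4

Standard divisor: 117042 ÷ 20 ≈ 5852.1.
Standard quotas: Farrow 3.7821, Carrow 4.0891, Arden 4.4041, Galen 3.7715, Dorne 3.9533.
Lower quotas: Farrow 3, Carrow 4, Arden 4, Galen 3, Dorne 3 (sum 17, leaving 3 seats).
Remainders in descending order: Dorne 0.9533, Farrow 0.7821, Galen 0.7715, Arden 0.4041, Carrow 0.0891.
The surplus seats go to Dorne, Farrow, Galen.
Dorne receives 4.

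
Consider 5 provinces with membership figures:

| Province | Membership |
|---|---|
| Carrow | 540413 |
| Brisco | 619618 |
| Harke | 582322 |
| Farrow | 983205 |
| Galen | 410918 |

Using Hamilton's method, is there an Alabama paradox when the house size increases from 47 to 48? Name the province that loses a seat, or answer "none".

none

At 47 seats: Carrow 8, Brisco 9, Harke 9, Farrow 15, Galen 6.
At 48 seats: Carrow 8, Brisco 10, Harke 9, Farrow 15, Galen 6.
No province's allocation decreased.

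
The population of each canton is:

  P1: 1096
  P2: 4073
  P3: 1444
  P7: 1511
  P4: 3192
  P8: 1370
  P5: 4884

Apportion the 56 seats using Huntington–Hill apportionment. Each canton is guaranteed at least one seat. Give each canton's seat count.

With divisor 316: modified quotas P1 3.468, P2 12.889, P3 4.570, P7 4.782, P4 10.101, P8 4.335, P5 15.456.
Geometric-mean thresholds: P1 √(3·4)=3.464, P2 √(12·13)=12.490, P3 √(4·5)=4.472, P7 √(4·5)=4.472, P4 √(10·11)=10.488, P8 √(4·5)=4.472, P5 √(15·16)=15.492.
Each quota rounded against its threshold gives P1 4, P2 13, P3 5, P7 5, P4 10, P8 4, P5 15 (total 56).

P1=4, P2=13, P3=5, P7=5, P4=10, P8=4, P5=15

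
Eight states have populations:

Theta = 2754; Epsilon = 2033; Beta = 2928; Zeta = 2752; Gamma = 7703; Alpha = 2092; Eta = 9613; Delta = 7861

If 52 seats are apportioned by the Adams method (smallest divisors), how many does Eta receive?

13

Standard divisor 37736/52 ≈ 725.692; standard quotas: Theta 3.795, Epsilon 2.801, Beta 4.035, Zeta 3.792, Gamma 10.615, Alpha 2.883, Eta 13.247, Delta 10.832.
Rounding up gives 4, 3, 5, 4, 11, 3, 14, 11 = 55 seats, so the divisor must be adjusted.
With modified divisor 780: modified quotas Theta 3.531, Epsilon 2.606, Beta 3.754, Zeta 3.528, Gamma 9.876, Alpha 2.682, Eta 12.324, Delta 10.078.
Rounding up: Theta 4, Epsilon 3, Beta 4, Zeta 4, Gamma 10, Alpha 3, Eta 13, Delta 11 (total 52).
Eta receives 13.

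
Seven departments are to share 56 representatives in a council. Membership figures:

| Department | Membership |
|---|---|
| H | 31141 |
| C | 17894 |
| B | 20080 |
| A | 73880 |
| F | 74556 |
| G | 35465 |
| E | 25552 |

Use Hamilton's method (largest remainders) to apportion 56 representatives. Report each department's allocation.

H=6; C=4; B=4; A=15; F=15; G=7; E=5

Total 278568; standard divisor 278568/56 ≈ 4974.429.
Standard quotas: H 6.2602, C 3.5972, B 4.0366, A 14.8520, F 14.9879, G 7.1295, E 5.1367.
Lower quotas: H 6, C 3, B 4, A 14, F 14, G 7, E 5 (sum 53, leaving 3 seats).
Remainders in descending order: F 0.9879, A 0.8520, C 0.5972, H 0.2602, E 0.1367, G 0.1295, B 0.0366.
Largest remainders: F, A, C receive the extra seats.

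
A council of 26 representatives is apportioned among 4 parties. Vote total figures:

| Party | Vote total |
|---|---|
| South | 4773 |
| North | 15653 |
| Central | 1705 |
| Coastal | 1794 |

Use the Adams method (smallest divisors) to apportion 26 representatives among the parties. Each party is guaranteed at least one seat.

Standard divisor 23925/26 ≈ 920.192; standard quotas: South 5.187, North 17.011, Central 1.853, Coastal 1.950.
Rounding up gives 6, 18, 2, 2 = 28 seats, so the divisor must be adjusted.
With modified divisor 970: modified quotas South 4.921, North 16.137, Central 1.758, Coastal 1.849.
Rounding up: South 5, North 17, Central 2, Coastal 2 (total 26).

South: 5, North: 17, Central: 2, Coastal: 2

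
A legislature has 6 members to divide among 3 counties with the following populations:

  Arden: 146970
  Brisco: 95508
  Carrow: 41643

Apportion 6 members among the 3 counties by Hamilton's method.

Total 284121; standard divisor 284121/6 ≈ 47353.5.
Standard quotas: Arden 3.1037, Brisco 2.0169, Carrow 0.8794.
Lower quotas: Arden 3, Brisco 2, Carrow 0 (sum 5, leaving 1 seat).
Remainders in descending order: Carrow 0.8794, Arden 0.1037, Brisco 0.0169.
Largest remainder: Carrow receives the extra seat.

Arden 3; Brisco 2; Carrow 1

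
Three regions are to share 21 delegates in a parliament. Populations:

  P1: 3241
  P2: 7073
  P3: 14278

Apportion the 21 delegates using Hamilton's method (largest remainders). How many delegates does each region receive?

The standard divisor is 24592/21 ≈ 1171.048.
Standard quotas: P1 2.7676, P2 6.0399, P3 12.1925.
Lower quotas: P1 2, P2 6, P3 12 (sum 20, leaving 1 seat).
Remainders in descending order: P1 0.7676, P3 0.1925, P2 0.0399.
Largest remainder: P1 receives the extra seat.

P1 3, P2 6, P3 12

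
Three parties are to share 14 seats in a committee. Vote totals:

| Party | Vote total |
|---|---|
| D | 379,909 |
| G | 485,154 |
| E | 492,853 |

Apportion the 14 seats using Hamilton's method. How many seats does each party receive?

Standard divisor: 1357916 ÷ 14 = 96994.
Standard quotas: D 3.9168, G 5.0019, E 5.0813.
Lower quotas: D 3, G 5, E 5 (sum 13, leaving 1 seat).
Remainders in descending order: D 0.9168, E 0.0813, G 0.0019.
The surplus seat goes to D.

D=4; G=5; E=5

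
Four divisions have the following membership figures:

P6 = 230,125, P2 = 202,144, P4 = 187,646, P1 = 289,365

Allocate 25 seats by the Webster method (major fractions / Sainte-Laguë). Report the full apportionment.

P6 6; P2 6; P4 5; P1 8

Standard divisor 909280/25 ≈ 36371.2; standard quotas: P6 6.327, P2 5.558, P4 5.159, P1 7.956.
Rounding to the nearest integer gives P6 6, P2 6, P4 5, P1 8 — total 25, matching the house size, so no adjustment is needed.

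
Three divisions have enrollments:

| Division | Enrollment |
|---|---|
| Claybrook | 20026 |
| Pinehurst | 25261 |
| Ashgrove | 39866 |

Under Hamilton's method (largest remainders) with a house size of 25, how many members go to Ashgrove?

The standard divisor is 85153/25 ≈ 3406.12.
Standard quotas: Claybrook 5.8794, Pinehurst 7.4164, Ashgrove 11.7042.
Lower quotas: Claybrook 5, Pinehurst 7, Ashgrove 11 (sum 23, leaving 2 seats).
Remainders in descending order: Claybrook 0.8794, Ashgrove 0.7042, Pinehurst 0.4164.
Largest remainders: Claybrook, Ashgrove receive the extra seats.
Ashgrove receives 12.

12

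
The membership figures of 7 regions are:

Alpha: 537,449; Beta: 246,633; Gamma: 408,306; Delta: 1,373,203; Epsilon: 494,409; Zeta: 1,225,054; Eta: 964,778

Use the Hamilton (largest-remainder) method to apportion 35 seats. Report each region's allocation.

Alpha 4, Beta 2, Gamma 3, Delta 9, Epsilon 3, Zeta 8, Eta 6

The standard divisor is 5249832/35 ≈ 149995.2.
Standard quotas: Alpha 3.5831, Beta 1.6443, Gamma 2.7221, Delta 9.1550, Epsilon 3.2962, Zeta 8.1673, Eta 6.4321.
Lower quotas: Alpha 3, Beta 1, Gamma 2, Delta 9, Epsilon 3, Zeta 8, Eta 6 (sum 32, leaving 3 seats).
Remainders in descending order: Gamma 0.7221, Beta 0.6443, Alpha 0.5831, Eta 0.4321, Epsilon 0.2962, Zeta 0.1673, Delta 0.1550.
The surplus seats go to Gamma, Beta, Alpha.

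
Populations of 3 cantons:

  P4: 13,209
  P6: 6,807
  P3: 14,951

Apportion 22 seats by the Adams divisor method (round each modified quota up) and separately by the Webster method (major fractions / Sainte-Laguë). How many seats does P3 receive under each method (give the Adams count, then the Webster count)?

9 and 10

Adams: P4 8, P6 5, P3 9.
Webster: P4 8, P6 4, P3 10.
P3 gets 9 under Adams and 10 under Webster.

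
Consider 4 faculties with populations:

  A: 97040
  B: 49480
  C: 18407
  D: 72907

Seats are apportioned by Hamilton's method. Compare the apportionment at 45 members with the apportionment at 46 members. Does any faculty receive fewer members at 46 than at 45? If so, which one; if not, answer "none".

At 45 seats: A 18, B 9, C 4, D 14.
At 46 seats: A 19, B 10, C 3, D 14.
C drops from 4 to 3.

C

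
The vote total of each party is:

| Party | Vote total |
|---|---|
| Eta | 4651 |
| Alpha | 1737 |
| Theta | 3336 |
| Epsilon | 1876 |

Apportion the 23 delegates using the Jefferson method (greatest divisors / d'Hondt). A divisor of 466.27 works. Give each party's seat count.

With modified divisor 466.27: modified quotas Eta 9.975, Alpha 3.725, Theta 7.155, Epsilon 4.023.
Rounding down: Eta 9, Alpha 3, Theta 7, Epsilon 4 (total 23).

Eta: 9; Alpha: 3; Theta: 7; Epsilon: 4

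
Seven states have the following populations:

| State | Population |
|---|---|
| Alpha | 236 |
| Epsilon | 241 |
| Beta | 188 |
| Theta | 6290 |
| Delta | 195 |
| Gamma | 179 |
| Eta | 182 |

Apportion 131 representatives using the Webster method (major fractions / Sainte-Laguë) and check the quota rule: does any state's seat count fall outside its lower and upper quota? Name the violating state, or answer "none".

Standard quotas: Alpha 4.116, Epsilon 4.203, Beta 3.279, Theta 109.704, Delta 3.401, Gamma 3.122, Eta 3.174.
Webster allocation: Alpha 4, Epsilon 4, Beta 3, Theta 111, Delta 3, Gamma 3, Eta 3.
Theta has quota 109.704 (lower 109, upper 110) but receives 111 — outside the quota interval.

Theta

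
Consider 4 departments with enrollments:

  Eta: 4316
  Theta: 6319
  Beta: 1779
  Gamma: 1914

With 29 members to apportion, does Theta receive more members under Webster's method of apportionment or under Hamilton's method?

Webster: Eta 9, Theta 12, Beta 4, Gamma 4.
Hamilton: Eta 9, Theta 13, Beta 3, Gamma 4.
Theta gets 12 under Webster and 13 under Hamilton.

Hamilton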